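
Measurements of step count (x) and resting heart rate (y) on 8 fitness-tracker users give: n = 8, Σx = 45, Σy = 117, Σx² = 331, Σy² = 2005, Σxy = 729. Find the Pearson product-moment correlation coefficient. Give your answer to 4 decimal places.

0.4685

Numerator: nΣxy − (Σx)(Σy) = 8·729 − (45)(117) = 567
Denominator: √[(nΣx²−(Σx)²)(nΣy²−(Σy)²)]
  nΣx²−(Σx)² = 8·331 − 2025 = 623;  nΣy²−(Σy)² = 8·2005 − 13689 = 2351
  √(623·2351) = √1464673 = 1210.2368
r = 567 / 1210.2368 = 0.4685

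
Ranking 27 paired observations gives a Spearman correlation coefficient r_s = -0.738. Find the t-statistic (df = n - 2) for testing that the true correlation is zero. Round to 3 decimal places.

1 − r_s² = 1 − 0.544644 = 0.455356;  √(1−r_s²) = 0.674801
√(n−2) = √25 = 5.000000
t = r_s·√(n−2)/√(1−r_s²) = -0.738 · 5.000000 / 0.674801 = -5.468

-5.468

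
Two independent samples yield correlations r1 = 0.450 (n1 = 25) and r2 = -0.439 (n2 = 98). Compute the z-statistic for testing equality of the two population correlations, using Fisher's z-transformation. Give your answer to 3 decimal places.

4.039

z1 = atanh(0.450) = 0.484700,  z2 = atanh(-0.439) = -0.470991
SE = √(1/(n1−3) + 1/(n2−3)) = √(1/22 + 1/95) = √(0.0454545 + 0.0105263) = √0.0559808 = 0.236603
z = (z1 − z2)/SE = (0.484700 − (-0.470991)) / 0.236603 = 0.955691 / 0.236603 = 4.039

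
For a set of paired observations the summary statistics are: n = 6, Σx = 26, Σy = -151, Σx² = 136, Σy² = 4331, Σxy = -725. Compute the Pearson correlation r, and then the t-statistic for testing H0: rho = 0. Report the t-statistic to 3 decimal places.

Numerator: nΣxy − (Σx)(Σy) = 6·(-725) − (26)(-151) = -424
Denominator: √[(nΣx²−(Σx)²)(nΣy²−(Σy)²)]
  nΣx²−(Σx)² = 6·136 − 676 = 140;  nΣy²−(Σy)² = 6·4331 − 22801 = 3185
  √(140·3185) = √445900 = 667.7574
r = -424 / 667.7574 = -0.6350
t = r·√(n−2)/√(1−r²) = -0.6350·√4 / √(1−0.403225) = -1.270000 / 0.772512 = -1.644

-1.644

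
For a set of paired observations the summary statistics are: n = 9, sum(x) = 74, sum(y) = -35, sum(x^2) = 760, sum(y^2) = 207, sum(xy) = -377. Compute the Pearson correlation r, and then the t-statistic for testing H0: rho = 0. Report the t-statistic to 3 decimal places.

-4.475

Numerator: nΣxy − (Σx)(Σy) = 9·(-377) − (74)(-35) = -803
Denominator: √[(nΣx²−(Σx)²)(nΣy²−(Σy)²)]
  nΣx²−(Σx)² = 9·760 − 5476 = 1364;  nΣy²−(Σy)² = 9·207 − 1225 = 638
  √(1364·638) = √870232 = 932.8623
r = -803 / 932.8623 = -0.8608
t = r·√(n−2)/√(1−r²) = -0.8608·√7 / √(1−0.740977) = -2.277463 / 0.508943 = -4.475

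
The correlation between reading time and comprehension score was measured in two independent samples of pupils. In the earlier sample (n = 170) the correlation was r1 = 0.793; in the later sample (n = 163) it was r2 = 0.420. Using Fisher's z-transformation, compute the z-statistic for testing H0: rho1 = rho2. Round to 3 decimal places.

5.711

Fisher z-transforms: z1 = atanh(0.793) = 1.079463, z2 = atanh(0.420) = 0.447692; difference d = 0.631771
Var(d) = 1/167 + 1/160 = 0.0059880 + 0.0062500 = 0.0122380
z = d/√Var(d) = 0.631771 / √0.0122380 = 0.631771 / 0.110625 = 5.711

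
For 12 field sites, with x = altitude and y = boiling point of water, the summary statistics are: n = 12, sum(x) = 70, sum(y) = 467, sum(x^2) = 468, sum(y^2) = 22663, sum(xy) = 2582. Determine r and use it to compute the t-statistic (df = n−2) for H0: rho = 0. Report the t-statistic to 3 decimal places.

-0.903

S_xy = nΣxy − ΣxΣy = 12·2582 − 70·467 = 30984 − 32690 = -1706
S_xx = nΣx² − (Σx)² = 12·468 − 70² = 5616 − 4900 = 716
S_yy = nΣy² − (Σy)² = 12·22663 − 467² = 271956 − 218089 = 53867
r = S_xy / √(S_xx·S_yy) = -1706 / √(716·53867) = -1706 / √38568772 = -1706 / 6210.3762 = -0.2747
t = r·√(n−2)/√(1−r²) = -0.2747·√10 / √(1−0.075460) = -0.868678 / 0.961530 = -0.903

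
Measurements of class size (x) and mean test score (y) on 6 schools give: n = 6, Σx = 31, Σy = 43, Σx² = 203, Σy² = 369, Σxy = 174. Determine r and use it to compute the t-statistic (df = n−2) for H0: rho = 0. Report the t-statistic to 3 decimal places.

-5.700

Numerator: nΣxy − (Σx)(Σy) = 6·174 − (31)(43) = -289
Denominator: √[(nΣx²−(Σx)²)(nΣy²−(Σy)²)]
  nΣx²−(Σx)² = 6·203 − 961 = 257;  nΣy²−(Σy)² = 6·369 − 1849 = 365
  √(257·365) = √93805 = 306.2760
r = -289 / 306.2760 = -0.9436
t = r·√(n−2)/√(1−r²) = -0.9436·√4 / √(1−0.890381) = -1.887200 / 0.331088 = -5.700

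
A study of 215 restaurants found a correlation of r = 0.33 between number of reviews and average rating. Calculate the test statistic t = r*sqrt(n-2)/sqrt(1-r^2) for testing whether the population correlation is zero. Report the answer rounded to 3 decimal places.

t = r·√(n−2) / √(1−r²) with r = 0.33, n = 215
  = 0.33·√213 / √(1 − 0.1089)
  = 0.33·14.594520 / 0.943981
  = 4.816192 / 0.943981 = 5.102

5.102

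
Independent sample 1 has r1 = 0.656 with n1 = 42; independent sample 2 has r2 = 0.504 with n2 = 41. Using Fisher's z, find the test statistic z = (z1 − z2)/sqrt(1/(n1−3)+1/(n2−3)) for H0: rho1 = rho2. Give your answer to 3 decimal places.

Fisher z-transforms: z1 = atanh(0.656) = 0.785759, z2 = atanh(0.504) = 0.554654; difference d = 0.231105
Var(d) = 1/39 + 1/38 = 0.0256410 + 0.0263158 = 0.0519568
z = d/√Var(d) = 0.231105 / √0.0519568 = 0.231105 / 0.227940 = 1.014

1.014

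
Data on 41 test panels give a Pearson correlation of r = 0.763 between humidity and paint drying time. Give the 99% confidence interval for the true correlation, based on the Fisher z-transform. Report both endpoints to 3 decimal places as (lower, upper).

z_r = atanh(0.763) = 1.003356;  SE = 1/√(n−3) = 1/√38 = 0.162221
z-limits: 1.003356 ± 2.576·0.162221 = 1.003356 ± 0.417881 = [0.585475, 1.421237]
ρ-limits: (tanh 0.585475, tanh 1.421237) = (0.527, 0.890)

(0.527, 0.890)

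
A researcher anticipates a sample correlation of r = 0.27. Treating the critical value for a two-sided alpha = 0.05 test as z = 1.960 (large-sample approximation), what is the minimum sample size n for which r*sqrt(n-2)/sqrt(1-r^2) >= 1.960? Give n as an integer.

r√(n−2)/√(1−r²) ≥ 1.960  ⇔  n−2 ≥ (1.960)²·(1−r²)/r²
(1−r²)/r² = (1−0.0729)/0.0729 = 12.7174
n ≥ 2 + 3.8416·12.7174 = 2 + 48.8552 = 50.8552
⌈50.8552⌉ = 51

51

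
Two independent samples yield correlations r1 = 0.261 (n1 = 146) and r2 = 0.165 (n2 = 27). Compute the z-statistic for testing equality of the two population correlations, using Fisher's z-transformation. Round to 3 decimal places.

0.456

z1 = atanh(0.261) = 0.267181,  z2 = atanh(0.165) = 0.166522
SE = √(1/(n1−3) + 1/(n2−3)) = √(1/143 + 1/24) = √(0.0069930 + 0.0416667) = √0.0486597 = 0.220589
z = (z1 − z2)/SE = (0.267181 − 0.166522) / 0.220589 = 0.100659 / 0.220589 = 0.456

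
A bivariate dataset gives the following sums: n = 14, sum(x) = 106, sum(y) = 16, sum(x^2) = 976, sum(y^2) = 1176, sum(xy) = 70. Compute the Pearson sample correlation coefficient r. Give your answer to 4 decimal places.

Numerator: nΣxy − (Σx)(Σy) = 14·70 − (106)(16) = -716
Denominator: √[(nΣx²−(Σx)²)(nΣy²−(Σy)²)]
  nΣx²−(Σx)² = 14·976 − 11236 = 2428;  nΣy²−(Σy)² = 14·1176 − 256 = 16208
  √(2428·16208) = √39353024 = 6273.1989
r = -716 / 6273.1989 = -0.1141

-0.1141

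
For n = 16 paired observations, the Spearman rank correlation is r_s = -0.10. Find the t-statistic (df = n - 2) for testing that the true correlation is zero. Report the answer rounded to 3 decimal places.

t = r_s·√(n−2) / √(1−r_s²) with r_s = -0.10, n = 16
  = -0.10·√14 / √(1 − 0.0100)
  = -0.10·3.741657 / 0.994987
  = -0.374166 / 0.994987 = -0.376

-0.376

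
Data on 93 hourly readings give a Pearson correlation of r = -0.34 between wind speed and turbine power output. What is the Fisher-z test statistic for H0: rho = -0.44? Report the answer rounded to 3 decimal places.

z_r = atanh(-0.34) = -0.354093,  z_0 = atanh(-0.44) = -0.472231
SE = 1/√(n−3) = 1/√90 = 0.105409
z = (z_r − z_0)/SE = (-0.354093 − (-0.472231)) / 0.105409 = 0.118138 / 0.105409 = 1.121

1.121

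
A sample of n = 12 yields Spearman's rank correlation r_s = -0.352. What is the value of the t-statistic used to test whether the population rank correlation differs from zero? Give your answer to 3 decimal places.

t = r_s·√(n−2) / √(1−r_s²) with r_s = -0.352, n = 12
  = -0.352·√10 / √(1 − 0.123904)
  = -0.352·3.162278 / 0.936000
  = -1.113122 / 0.936000 = -1.189

-1.189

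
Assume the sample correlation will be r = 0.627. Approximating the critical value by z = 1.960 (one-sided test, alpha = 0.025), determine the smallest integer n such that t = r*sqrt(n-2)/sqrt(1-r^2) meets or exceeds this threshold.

r√(n−2)/√(1−r²) ≥ 1.960  ⇔  n−2 ≥ (1.960)²·(1−r²)/r²
(1−r²)/r² = (1−0.393129)/0.393129 = 1.5437
n ≥ 2 + 3.8416·1.5437 = 2 + 5.9303 = 7.9303
⌈7.9303⌉ = 8

8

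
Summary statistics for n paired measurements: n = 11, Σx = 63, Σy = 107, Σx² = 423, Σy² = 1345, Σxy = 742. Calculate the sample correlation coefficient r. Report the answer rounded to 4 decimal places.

S_xy = nΣxy − ΣxΣy = 11·742 − 63·107 = 8162 − 6741 = 1421
S_xx = nΣx² − (Σx)² = 11·423 − 63² = 4653 − 3969 = 684
S_yy = nΣy² − (Σy)² = 11·1345 − 107² = 14795 − 11449 = 3346
r = S_xy / √(S_xx·S_yy) = 1421 / √(684·3346) = 1421 / √2288664 = 1421 / 1512.8331 = 0.9393

0.9393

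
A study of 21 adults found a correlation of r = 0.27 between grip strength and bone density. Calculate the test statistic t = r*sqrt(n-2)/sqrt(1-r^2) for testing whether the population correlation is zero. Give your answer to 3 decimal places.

1 − r² = 1 − 0.0729 = 0.9271;  √(1−r²) = 0.962860
√(n−2) = √19 = 4.358899
t = r·√(n−2)/√(1−r²) = 0.27 · 4.358899 / 0.962860 = 1.222

1.222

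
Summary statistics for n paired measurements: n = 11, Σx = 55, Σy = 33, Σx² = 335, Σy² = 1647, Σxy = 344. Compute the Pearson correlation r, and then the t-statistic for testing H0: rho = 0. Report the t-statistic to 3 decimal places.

2.177

S_xy = nΣxy − ΣxΣy = 11·344 − 55·33 = 3784 − 1815 = 1969
S_xx = nΣx² − (Σx)² = 11·335 − 55² = 3685 − 3025 = 660
S_yy = nΣy² − (Σy)² = 11·1647 − 33² = 18117 − 1089 = 17028
r = S_xy / √(S_xx·S_yy) = 1969 / √(660·17028) = 1969 / √11238480 = 1969 / 3352.3842 = 0.5873
t = r·√(n−2)/√(1−r²) = 0.5873·√9 / √(1−0.344921) = 1.761900 / 0.809370 = 2.177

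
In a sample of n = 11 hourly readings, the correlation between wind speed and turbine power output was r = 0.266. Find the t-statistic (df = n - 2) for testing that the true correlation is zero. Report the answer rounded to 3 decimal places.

1 − r² = 1 − 0.070756 = 0.929244;  √(1−r²) = 0.963973
√(n−2) = √9 = 3.000000
t = r·√(n−2)/√(1−r²) = 0.266 · 3.000000 / 0.963973 = 0.828

0.828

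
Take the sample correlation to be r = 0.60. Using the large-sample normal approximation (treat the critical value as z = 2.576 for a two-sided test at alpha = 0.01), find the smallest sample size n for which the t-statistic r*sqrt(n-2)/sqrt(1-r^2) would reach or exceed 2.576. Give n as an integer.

14

Need r·√(n−2)/√(1−r²) ≥ 2.576
√(n−2) ≥ 2.576·√(1−0.3600) / 0.60 = 2.576·0.800000 / 0.60 = 3.4347
n−2 ≥ 11.7972  ⇒  n ≥ 13.7972
Smallest integer n = 14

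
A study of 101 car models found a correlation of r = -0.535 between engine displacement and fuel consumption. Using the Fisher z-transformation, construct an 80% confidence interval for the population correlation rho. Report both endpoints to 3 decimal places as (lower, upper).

z_r = atanh(-0.535) = -0.597124;  SE = 1/√(n−3) = 1/√98 = 0.101015
z-limits: -0.597124 ± 1.282·0.101015 = -0.597124 ± 0.129501 = [-0.726625, -0.467623]
ρ-limits: (tanh -0.726625, tanh -0.467623) = (-0.621, -0.436)

(-0.621, -0.436)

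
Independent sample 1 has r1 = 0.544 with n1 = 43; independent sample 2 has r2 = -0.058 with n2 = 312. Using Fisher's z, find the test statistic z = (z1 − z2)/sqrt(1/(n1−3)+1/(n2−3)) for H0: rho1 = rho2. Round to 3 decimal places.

3.975

z1 = atanh(0.544) = 0.609819,  z2 = atanh(-0.058) = -0.058065
SE = √(1/(n1−3) + 1/(n2−3)) = √(1/40 + 1/309) = √(0.0250000 + 0.0032362) = √0.0282362 = 0.168036
z = (z1 − z2)/SE = (0.609819 − (-0.058065)) / 0.168036 = 0.667884 / 0.168036 = 3.975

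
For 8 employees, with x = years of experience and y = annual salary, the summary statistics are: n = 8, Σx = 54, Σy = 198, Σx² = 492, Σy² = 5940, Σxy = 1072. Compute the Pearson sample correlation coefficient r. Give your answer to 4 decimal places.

-0.7265

Numerator: nΣxy − (Σx)(Σy) = 8·1072 − (54)(198) = -2116
Denominator: √[(nΣx²−(Σx)²)(nΣy²−(Σy)²)]
  nΣx²−(Σx)² = 8·492 − 2916 = 1020;  nΣy²−(Σy)² = 8·5940 − 39204 = 8316
  √(1020·8316) = √8482320 = 2912.4423
r = -2116 / 2912.4423 = -0.7265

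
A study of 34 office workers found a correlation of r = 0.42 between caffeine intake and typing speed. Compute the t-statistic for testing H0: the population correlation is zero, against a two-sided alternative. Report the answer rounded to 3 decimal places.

2.618

1 − r² = 1 − 0.1764 = 0.8236;  √(1−r²) = 0.907524
√(n−2) = √32 = 5.656854
t = r·√(n−2)/√(1−r²) = 0.42 · 5.656854 / 0.907524 = 2.618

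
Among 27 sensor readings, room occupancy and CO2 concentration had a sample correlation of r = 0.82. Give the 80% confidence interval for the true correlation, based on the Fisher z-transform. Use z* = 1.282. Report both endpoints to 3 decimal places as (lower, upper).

z_r = atanh(0.82) = 1.156817;  SE = 1/√(n−3) = 1/√24 = 0.204124
z-limits: 1.156817 ± 1.282·0.204124 = 1.156817 ± 0.261687 = [0.895130, 1.418504]
ρ-limits: (tanh 0.895130, tanh 1.418504) = (0.714, 0.889)

(0.714, 0.889)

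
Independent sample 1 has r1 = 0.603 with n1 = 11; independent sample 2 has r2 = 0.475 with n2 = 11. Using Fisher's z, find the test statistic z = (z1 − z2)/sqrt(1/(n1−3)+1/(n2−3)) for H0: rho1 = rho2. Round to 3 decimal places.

Fisher z-transforms: z1 = atanh(0.603) = 0.697848, z2 = atanh(0.475) = 0.516508; difference d = 0.181340
Var(d) = 1/8 + 1/8 = 0.1250000 + 0.1250000 = 0.2500000
z = d/√Var(d) = 0.181340 / √0.2500000 = 0.181340 / 0.500000 = 0.363

0.363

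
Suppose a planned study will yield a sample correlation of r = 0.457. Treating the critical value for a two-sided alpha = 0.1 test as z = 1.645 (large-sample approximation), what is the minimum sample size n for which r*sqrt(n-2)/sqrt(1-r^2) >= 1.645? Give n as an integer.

13

Need r·√(n−2)/√(1−r²) ≥ 1.645
√(n−2) ≥ 1.645·√(1−0.208849) / 0.457 = 1.645·0.889467 / 0.457 = 3.2017
n−2 ≥ 10.2509  ⇒  n ≥ 12.2509
Smallest integer n = 13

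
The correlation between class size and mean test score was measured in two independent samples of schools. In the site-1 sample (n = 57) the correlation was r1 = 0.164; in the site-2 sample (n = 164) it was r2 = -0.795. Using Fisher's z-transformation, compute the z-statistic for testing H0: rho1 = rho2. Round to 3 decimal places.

7.951

Fisher z-transforms: z1 = atanh(0.164) = 0.165495, z2 = atanh(-0.795) = -1.084875; difference d = 1.250370
Var(d) = 1/54 + 1/161 = 0.0185185 + 0.0062112 = 0.0247297
z = d/√Var(d) = 1.250370 / √0.0247297 = 1.250370 / 0.157257 = 7.951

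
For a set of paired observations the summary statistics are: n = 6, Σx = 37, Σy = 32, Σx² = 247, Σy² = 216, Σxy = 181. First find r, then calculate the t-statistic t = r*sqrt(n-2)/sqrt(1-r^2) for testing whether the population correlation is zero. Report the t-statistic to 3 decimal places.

-1.348

Numerator: nΣxy − (Σx)(Σy) = 6·181 − (37)(32) = -98
Denominator: √[(nΣx²−(Σx)²)(nΣy²−(Σy)²)]
  nΣx²−(Σx)² = 6·247 − 1369 = 113;  nΣy²−(Σy)² = 6·216 − 1024 = 272
  √(113·272) = √30736 = 175.3169
r = -98 / 175.3169 = -0.5590
t = r·√(n−2)/√(1−r²) = -0.5590·√4 / √(1−0.312481) = -1.118000 / 0.829168 = -1.348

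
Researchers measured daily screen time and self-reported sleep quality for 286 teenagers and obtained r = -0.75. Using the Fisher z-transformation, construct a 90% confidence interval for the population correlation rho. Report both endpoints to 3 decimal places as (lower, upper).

z_r = atanh(-0.75) = -0.972955;  SE = 1/√(n−3) = 1/√283 = 0.059444
z-limits: -0.972955 ± 1.645·0.059444 = -0.972955 ± 0.097785 = [-1.070740, -0.875170]
ρ-limits: (tanh -1.070740, tanh -0.875170) = (-0.790, -0.704)

(-0.790, -0.704)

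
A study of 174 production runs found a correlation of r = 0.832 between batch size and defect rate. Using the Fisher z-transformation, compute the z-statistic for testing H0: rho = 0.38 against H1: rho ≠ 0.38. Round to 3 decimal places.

10.390

Fisher z: atanh(0.832) = 1.194600, atanh(0.38) = 0.400060
z = (z_r − z_0)·√(n−3) = (1.194600 − 0.400060)·√171 = 0.794540 · 13.076697 = 10.390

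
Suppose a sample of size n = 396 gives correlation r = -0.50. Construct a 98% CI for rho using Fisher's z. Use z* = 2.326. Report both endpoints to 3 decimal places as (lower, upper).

z_r = atanh(-0.50) = -0.549306;  SE = 1/√(n−3) = 1/√393 = 0.050443
z-limits: -0.549306 ± 2.326·0.050443 = -0.549306 ± 0.117330 = [-0.666636, -0.431976]
ρ-limits: (tanh -0.666636, tanh -0.431976) = (-0.583, -0.407)

(-0.583, -0.407)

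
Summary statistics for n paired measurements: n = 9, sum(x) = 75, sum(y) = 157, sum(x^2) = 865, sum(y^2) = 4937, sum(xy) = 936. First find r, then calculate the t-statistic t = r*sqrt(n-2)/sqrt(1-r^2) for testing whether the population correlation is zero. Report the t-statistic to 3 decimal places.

-1.580

S_xy = nΣxy − ΣxΣy = 9·936 − 75·157 = 8424 − 11775 = -3351
S_xx = nΣx² − (Σx)² = 9·865 − 75² = 7785 − 5625 = 2160
S_yy = nΣy² − (Σy)² = 9·4937 − 157² = 44433 − 24649 = 19784
r = S_xy / √(S_xx·S_yy) = -3351 / √(2160·19784) = -3351 / √42733440 = -3351 / 6537.0819 = -0.5126
t = r·√(n−2)/√(1−r²) = -0.5126·√7 / √(1−0.262759) = -1.356212 / 0.858627 = -1.580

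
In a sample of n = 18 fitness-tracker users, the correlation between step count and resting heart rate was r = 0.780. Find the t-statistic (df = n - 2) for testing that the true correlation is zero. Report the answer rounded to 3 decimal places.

4.986

1 − r² = 1 − 0.608400 = 0.391600;  √(1−r²) = 0.625780
√(n−2) = √16 = 4.000000
t = r·√(n−2)/√(1−r²) = 0.780 · 4.000000 / 0.625780 = 4.986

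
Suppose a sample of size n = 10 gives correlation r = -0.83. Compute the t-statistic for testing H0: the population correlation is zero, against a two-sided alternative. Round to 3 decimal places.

t = r·√(n−2) / √(1−r²) with r = -0.83, n = 10
  = -0.83·√8 / √(1 − 0.6889)
  = -0.83·2.828427 / 0.557763
  = -2.347594 / 0.557763 = -4.209

-4.209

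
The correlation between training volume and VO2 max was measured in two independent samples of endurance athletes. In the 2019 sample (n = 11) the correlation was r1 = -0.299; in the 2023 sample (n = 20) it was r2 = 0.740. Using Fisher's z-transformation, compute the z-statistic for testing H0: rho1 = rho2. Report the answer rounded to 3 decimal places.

-2.936

z1 = atanh(-0.299) = -0.308421,  z2 = atanh(0.740) = 0.950479
SE = √(1/(n1−3) + 1/(n2−3)) = √(1/8 + 1/17) = √(0.1250000 + 0.0588235) = √0.1838235 = 0.428746
z = (z1 − z2)/SE = (-0.308421 − 0.950479) / 0.428746 = -1.258900 / 0.428746 = -2.936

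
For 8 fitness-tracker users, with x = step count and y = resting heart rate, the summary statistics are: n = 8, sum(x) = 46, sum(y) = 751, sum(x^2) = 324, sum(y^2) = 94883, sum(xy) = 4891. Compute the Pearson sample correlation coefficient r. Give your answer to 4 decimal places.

0.4755

S_xy = nΣxy − ΣxΣy = 8·4891 − 46·751 = 39128 − 34546 = 4582
S_xx = nΣx² − (Σx)² = 8·324 − 46² = 2592 − 2116 = 476
S_yy = nΣy² − (Σy)² = 8·94883 − 751² = 759064 − 564001 = 195063
r = S_xy / √(S_xx·S_yy) = 4582 / √(476·195063) = 4582 / √92849988 = 4582 / 9635.8699 = 0.4755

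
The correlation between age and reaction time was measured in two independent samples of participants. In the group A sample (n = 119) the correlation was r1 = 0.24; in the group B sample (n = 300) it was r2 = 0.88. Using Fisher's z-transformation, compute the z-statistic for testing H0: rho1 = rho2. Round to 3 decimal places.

Fisher z-transforms: z1 = atanh(0.24) = 0.244774, z2 = atanh(0.88) = 1.375768; difference d = -1.130994
Var(d) = 1/116 + 1/297 = 0.0086207 + 0.0033670 = 0.0119877
z = d/√Var(d) = -1.130994 / √0.0119877 = -1.130994 / 0.109488 = -10.330

-10.330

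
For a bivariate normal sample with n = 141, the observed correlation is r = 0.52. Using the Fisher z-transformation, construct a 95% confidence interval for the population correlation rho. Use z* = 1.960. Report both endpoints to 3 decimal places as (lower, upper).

z_r = atanh(0.52) = 0.576340;  SE = 1/√(n−3) = 1/√138 = 0.085126
z-limits: 0.576340 ± 1.960·0.085126 = 0.576340 ± 0.166847 = [0.409493, 0.743187]
ρ-limits: (tanh 0.409493, tanh 0.743187) = (0.388, 0.631)

(0.388, 0.631)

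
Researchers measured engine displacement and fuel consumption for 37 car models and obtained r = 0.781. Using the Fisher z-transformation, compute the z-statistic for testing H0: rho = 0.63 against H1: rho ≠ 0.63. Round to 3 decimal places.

1.787

z_r = atanh(0.781) = 1.047929,  z_0 = atanh(0.63) = 0.741416
SE = 1/√(n−3) = 1/√34 = 0.171499
z = (z_r − z_0)/SE = (1.047929 − 0.741416) / 0.171499 = 0.306513 / 0.171499 = 1.787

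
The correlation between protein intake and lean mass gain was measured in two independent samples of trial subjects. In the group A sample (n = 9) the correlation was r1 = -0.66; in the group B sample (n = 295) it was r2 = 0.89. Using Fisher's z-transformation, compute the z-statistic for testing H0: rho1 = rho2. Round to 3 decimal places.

z1 = atanh(-0.66) = -0.792814,  z2 = atanh(0.89) = 1.421926
SE = √(1/(n1−3) + 1/(n2−3)) = √(1/6 + 1/292) = √(0.1666667 + 0.0034247) = √0.1700914 = 0.412421
z = (z1 − z2)/SE = (-0.792814 − 1.421926) / 0.412421 = -2.214740 / 0.412421 = -5.370

-5.370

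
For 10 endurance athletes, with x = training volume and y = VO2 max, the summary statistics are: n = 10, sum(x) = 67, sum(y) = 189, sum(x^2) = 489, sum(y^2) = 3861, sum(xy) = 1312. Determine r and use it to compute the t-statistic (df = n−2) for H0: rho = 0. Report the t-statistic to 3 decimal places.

1.326

Numerator: nΣxy − (Σx)(Σy) = 10·1312 − (67)(189) = 457
Denominator: √[(nΣx²−(Σx)²)(nΣy²−(Σy)²)]
  nΣx²−(Σx)² = 10·489 − 4489 = 401;  nΣy²−(Σy)² = 10·3861 − 35721 = 2889
  √(401·2889) = √1158489 = 1076.3313
r = 457 / 1076.3313 = 0.4246
t = r·√(n−2)/√(1−r²) = 0.4246·√8 / √(1−0.180285) = 1.200950 / 0.905381 = 1.326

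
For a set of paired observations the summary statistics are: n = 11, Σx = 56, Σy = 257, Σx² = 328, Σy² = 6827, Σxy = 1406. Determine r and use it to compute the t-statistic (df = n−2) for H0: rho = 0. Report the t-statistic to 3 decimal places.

1.825

S_xy = nΣxy − ΣxΣy = 11·1406 − 56·257 = 15466 − 14392 = 1074
S_xx = nΣx² − (Σx)² = 11·328 − 56² = 3608 − 3136 = 472
S_yy = nΣy² − (Σy)² = 11·6827 − 257² = 75097 − 66049 = 9048
r = S_xy / √(S_xx·S_yy) = 1074 / √(472·9048) = 1074 / √4270656 = 1074 / 2066.5566 = 0.5197
t = r·√(n−2)/√(1−r²) = 0.5197·√9 / √(1−0.270088) = 1.559100 / 0.854349 = 1.825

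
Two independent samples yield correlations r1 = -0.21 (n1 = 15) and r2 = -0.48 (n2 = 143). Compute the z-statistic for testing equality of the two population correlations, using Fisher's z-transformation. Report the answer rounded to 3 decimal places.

1.030

z1 = atanh(-0.21) = -0.213171,  z2 = atanh(-0.48) = -0.522984
SE = √(1/(n1−3) + 1/(n2−3)) = √(1/12 + 1/140) = √(0.0833333 + 0.0071429) = √0.0904762 = 0.300793
z = (z1 − z2)/SE = (-0.213171 − (-0.522984)) / 0.300793 = 0.309813 / 0.300793 = 1.030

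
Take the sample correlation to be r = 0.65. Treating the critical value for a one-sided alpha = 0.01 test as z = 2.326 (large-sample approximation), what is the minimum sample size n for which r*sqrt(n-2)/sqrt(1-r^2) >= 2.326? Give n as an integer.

Need r·√(n−2)/√(1−r²) ≥ 2.326
√(n−2) ≥ 2.326·√(1−0.4225) / 0.65 = 2.326·0.759934 / 0.65 = 2.7194
n−2 ≥ 7.3951  ⇒  n ≥ 9.3951
Smallest integer n = 10

10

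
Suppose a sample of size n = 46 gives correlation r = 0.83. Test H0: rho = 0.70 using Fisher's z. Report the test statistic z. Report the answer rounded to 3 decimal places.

Fisher z: atanh(0.83) = 1.188136, atanh(0.70) = 0.867301
z = (z_r − z_0)·√(n−3) = (1.188136 − 0.867301)·√43 = 0.320835 · 6.557439 = 2.104

2.104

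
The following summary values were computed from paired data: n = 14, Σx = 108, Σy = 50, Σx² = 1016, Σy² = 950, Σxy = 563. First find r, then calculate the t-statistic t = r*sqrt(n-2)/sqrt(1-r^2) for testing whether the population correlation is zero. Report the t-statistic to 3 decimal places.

Numerator: nΣxy − (Σx)(Σy) = 14·563 − (108)(50) = 2482
Denominator: √[(nΣx²−(Σx)²)(nΣy²−(Σy)²)]
  nΣx²−(Σx)² = 14·1016 − 11664 = 2560;  nΣy²−(Σy)² = 14·950 − 2500 = 10800
  √(2560·10800) = √27648000 = 5258.1366
r = 2482 / 5258.1366 = 0.4720
t = r·√(n−2)/√(1−r²) = 0.4720·√12 / √(1−0.222784) = 1.635056 / 0.881599 = 1.855

1.855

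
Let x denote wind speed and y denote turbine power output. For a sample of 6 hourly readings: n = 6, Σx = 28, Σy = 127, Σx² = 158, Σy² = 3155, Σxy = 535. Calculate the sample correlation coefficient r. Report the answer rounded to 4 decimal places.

Numerator: nΣxy − (Σx)(Σy) = 6·535 − (28)(127) = -346
Denominator: √[(nΣx²−(Σx)²)(nΣy²−(Σy)²)]
  nΣx²−(Σx)² = 6·158 − 784 = 164;  nΣy²−(Σy)² = 6·3155 − 16129 = 2801
  √(164·2801) = √459364 = 677.7640
r = -346 / 677.7640 = -0.5105

-0.5105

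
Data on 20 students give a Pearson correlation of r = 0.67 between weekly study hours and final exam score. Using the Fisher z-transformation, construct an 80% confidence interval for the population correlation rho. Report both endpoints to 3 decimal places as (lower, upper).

Fisher z: z_r = atanh(r) = ½·ln((1+0.67)/(1−0.67)) = 0.810743
SE(z) = 1/√(n−3) = 1/√17 = 0.242536
80% ⇒ z* = 1.282; margin = 1.282·0.242536 = 0.310931
CI on z-scale: (0.499812, 1.121674)
Back-transform: tanh(0.499812) = 0.461969, tanh(1.121674) = 0.808150

(0.462, 0.808)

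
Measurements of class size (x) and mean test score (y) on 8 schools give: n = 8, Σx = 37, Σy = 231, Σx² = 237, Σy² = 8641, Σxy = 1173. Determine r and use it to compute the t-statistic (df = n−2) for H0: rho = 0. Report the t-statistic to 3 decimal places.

0.743

S_xy = nΣxy − ΣxΣy = 8·1173 − 37·231 = 9384 − 8547 = 837
S_xx = nΣx² − (Σx)² = 8·237 − 37² = 1896 − 1369 = 527
S_yy = nΣy² − (Σy)² = 8·8641 − 231² = 69128 − 53361 = 15767
r = S_xy / √(S_xx·S_yy) = 837 / √(527·15767) = 837 / √8309209 = 837 / 2882.5699 = 0.2904
t = r·√(n−2)/√(1−r²) = 0.2904·√6 / √(1−0.084332) = 0.711332 / 0.956905 = 0.743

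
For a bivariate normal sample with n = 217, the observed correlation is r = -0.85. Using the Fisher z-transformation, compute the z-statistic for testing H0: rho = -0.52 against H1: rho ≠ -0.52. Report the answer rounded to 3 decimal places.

-9.945

z_r = atanh(-0.85) = -1.256153,  z_0 = atanh(-0.52) = -0.576340
SE = 1/√(n−3) = 1/√214 = 0.068359
z = (z_r − z_0)/SE = (-1.256153 − (-0.576340)) / 0.068359 = -0.679813 / 0.068359 = -9.945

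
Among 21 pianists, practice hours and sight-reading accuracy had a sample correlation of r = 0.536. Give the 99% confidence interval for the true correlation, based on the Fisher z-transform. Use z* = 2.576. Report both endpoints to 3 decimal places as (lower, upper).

Fisher z: z_r = atanh(r) = ½·ln((1+0.536)/(1−0.536)) = 0.598526
SE(z) = 1/√(n−3) = 1/√18 = 0.235702
99% ⇒ z* = 2.576; margin = 2.576·0.235702 = 0.607168
CI on z-scale: (-0.008642, 1.205694)
Back-transform: tanh(-0.008642) = -0.008642, tanh(1.205694) = 0.835383

(-0.009, 0.835)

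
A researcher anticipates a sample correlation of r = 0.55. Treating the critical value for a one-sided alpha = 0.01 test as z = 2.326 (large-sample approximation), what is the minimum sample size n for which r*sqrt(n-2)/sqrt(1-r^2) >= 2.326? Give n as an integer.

15

r√(n−2)/√(1−r²) ≥ 2.326  ⇔  n−2 ≥ (2.326)²·(1−r²)/r²
(1−r²)/r² = (1−0.3025)/0.3025 = 2.3058
n ≥ 2 + 5.410276·2.3058 = 2 + 12.4750 = 14.4750
⌈14.4750⌉ = 15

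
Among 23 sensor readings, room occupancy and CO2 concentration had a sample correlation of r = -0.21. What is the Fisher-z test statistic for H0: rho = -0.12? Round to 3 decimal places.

Fisher z: atanh(-0.21) = -0.213171, atanh(-0.12) = -0.120581
z = (z_r − z_0)·√(n−3) = (-0.213171 − (-0.120581))·√20 = -0.092590 · 4.472136 = -0.414

-0.414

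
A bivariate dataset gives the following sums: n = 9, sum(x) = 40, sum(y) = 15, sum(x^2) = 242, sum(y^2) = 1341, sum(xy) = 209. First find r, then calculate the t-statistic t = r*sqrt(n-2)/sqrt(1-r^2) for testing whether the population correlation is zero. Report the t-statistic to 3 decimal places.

1.486

S_xy = nΣxy − ΣxΣy = 9·209 − 40·15 = 1881 − 600 = 1281
S_xx = nΣx² − (Σx)² = 9·242 − 40² = 2178 − 1600 = 578
S_yy = nΣy² − (Σy)² = 9·1341 − 15² = 12069 − 225 = 11844
r = S_xy / √(S_xx·S_yy) = 1281 / √(578·11844) = 1281 / √6845832 = 1281 / 2616.4541 = 0.4896
t = r·√(n−2)/√(1−r²) = 0.4896·√7 / √(1−0.239708) = 1.295360 / 0.871947 = 1.486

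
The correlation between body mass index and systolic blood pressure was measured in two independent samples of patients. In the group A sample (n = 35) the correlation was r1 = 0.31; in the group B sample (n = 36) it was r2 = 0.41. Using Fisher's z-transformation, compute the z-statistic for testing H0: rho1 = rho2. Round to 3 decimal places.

z1 = atanh(0.31) = 0.320545,  z2 = atanh(0.41) = 0.435611
SE = √(1/(n1−3) + 1/(n2−3)) = √(1/32 + 1/33) = √(0.0312500 + 0.0303030) = √0.0615530 = 0.248099
z = (z1 − z2)/SE = (0.320545 − 0.435611) / 0.248099 = -0.115066 / 0.248099 = -0.464

-0.464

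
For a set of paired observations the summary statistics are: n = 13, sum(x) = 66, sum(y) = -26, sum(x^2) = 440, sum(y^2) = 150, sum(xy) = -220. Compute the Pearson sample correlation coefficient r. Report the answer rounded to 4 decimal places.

Numerator: nΣxy − (Σx)(Σy) = 13·(-220) − (66)(-26) = -1144
Denominator: √[(nΣx²−(Σx)²)(nΣy²−(Σy)²)]
  nΣx²−(Σx)² = 13·440 − 4356 = 1364;  nΣy²−(Σy)² = 13·150 − 676 = 1274
  √(1364·1274) = √1737736 = 1318.2321
r = -1144 / 1318.2321 = -0.8678

-0.8678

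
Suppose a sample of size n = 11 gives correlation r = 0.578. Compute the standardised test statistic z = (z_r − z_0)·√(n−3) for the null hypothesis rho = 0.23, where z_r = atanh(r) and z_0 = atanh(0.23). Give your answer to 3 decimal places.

1.203

z_r = atanh(0.578) = 0.659454,  z_0 = atanh(0.23) = 0.234189
SE = 1/√(n−3) = 1/√8 = 0.353553
z = (z_r − z_0)/SE = (0.659454 − 0.234189) / 0.353553 = 0.425265 / 0.353553 = 1.203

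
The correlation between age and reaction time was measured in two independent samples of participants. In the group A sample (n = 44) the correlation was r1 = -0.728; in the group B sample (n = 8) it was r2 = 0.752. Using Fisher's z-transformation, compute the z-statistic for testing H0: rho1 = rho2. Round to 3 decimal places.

-4.015

Fisher z-transforms: z1 = atanh(-0.728) = -0.924459, z2 = atanh(0.752) = 0.977542; difference d = -1.902001
Var(d) = 1/41 + 1/5 = 0.0243902 + 0.2000000 = 0.2243902
z = d/√Var(d) = -1.902001 / √0.2243902 = -1.902001 / 0.473698 = -4.015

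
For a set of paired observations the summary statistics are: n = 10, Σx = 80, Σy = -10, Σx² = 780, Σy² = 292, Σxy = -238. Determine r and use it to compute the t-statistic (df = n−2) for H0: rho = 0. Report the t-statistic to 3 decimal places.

S_xy = nΣxy − ΣxΣy = 10·(-238) − 80·(-10) = -2380 − (-800) = -1580
S_xx = nΣx² − (Σx)² = 10·780 − 80² = 7800 − 6400 = 1400
S_yy = nΣy² − (Σy)² = 10·292 − (-10)² = 2920 − 100 = 2820
r = S_xy / √(S_xx·S_yy) = -1580 / √(1400·2820) = -1580 / √3948000 = -1580 / 1986.9575 = -0.7952
t = r·√(n−2)/√(1−r²) = -0.7952·√8 / √(1−0.632343) = -2.249165 / 0.606347 = -3.709

-3.709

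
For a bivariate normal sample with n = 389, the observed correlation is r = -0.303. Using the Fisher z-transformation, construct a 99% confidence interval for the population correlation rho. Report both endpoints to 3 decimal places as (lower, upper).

(-0.417, -0.180)

Fisher z: z_r = atanh(r) = ½·ln((1+(-0.303))/(1−(-0.303))) = -0.312820
SE(z) = 1/√(n−3) = 1/√386 = 0.050899
99% ⇒ z* = 2.576; margin = 2.576·0.050899 = 0.131116
CI on z-scale: (-0.443936, -0.181704)
Back-transform: tanh(-0.443936) = -0.416902, tanh(-0.181704) = -0.179730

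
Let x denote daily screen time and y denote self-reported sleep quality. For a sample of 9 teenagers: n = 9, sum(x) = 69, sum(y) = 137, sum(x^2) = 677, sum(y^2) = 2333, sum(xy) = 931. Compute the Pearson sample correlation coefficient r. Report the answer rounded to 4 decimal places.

Numerator: nΣxy − (Σx)(Σy) = 9·931 − (69)(137) = -1074
Denominator: √[(nΣx²−(Σx)²)(nΣy²−(Σy)²)]
  nΣx²−(Σx)² = 9·677 − 4761 = 1332;  nΣy²−(Σy)² = 9·2333 − 18769 = 2228
  √(1332·2228) = √2967696 = 1722.7002
r = -1074 / 1722.7002 = -0.6234

-0.6234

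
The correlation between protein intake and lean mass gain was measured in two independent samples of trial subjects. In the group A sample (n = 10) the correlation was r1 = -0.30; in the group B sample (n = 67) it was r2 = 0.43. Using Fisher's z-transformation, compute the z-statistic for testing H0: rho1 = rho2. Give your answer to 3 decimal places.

z1 = atanh(-0.30) = -0.309520,  z2 = atanh(0.43) = 0.459897
SE = √(1/(n1−3) + 1/(n2−3)) = √(1/7 + 1/64) = √(0.1428571 + 0.0156250) = √0.1584821 = 0.398098
z = (z1 − z2)/SE = (-0.309520 − 0.459897) / 0.398098 = -0.769417 / 0.398098 = -1.933

-1.933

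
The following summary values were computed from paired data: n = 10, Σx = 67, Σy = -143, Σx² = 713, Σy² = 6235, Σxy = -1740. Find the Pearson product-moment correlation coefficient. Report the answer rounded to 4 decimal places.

-0.7433

Numerator: nΣxy − (Σx)(Σy) = 10·(-1740) − (67)(-143) = -7819
Denominator: √[(nΣx²−(Σx)²)(nΣy²−(Σy)²)]
  nΣx²−(Σx)² = 10·713 − 4489 = 2641;  nΣy²−(Σy)² = 10·6235 − 20449 = 41901
  √(2641·41901) = √110660541 = 10519.5314
r = -7819 / 10519.5314 = -0.7433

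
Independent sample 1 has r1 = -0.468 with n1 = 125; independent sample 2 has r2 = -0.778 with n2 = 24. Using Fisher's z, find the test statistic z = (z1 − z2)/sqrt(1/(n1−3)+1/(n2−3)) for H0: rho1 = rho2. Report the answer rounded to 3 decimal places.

2.255

z1 = atanh(-0.468) = -0.507506,  z2 = atanh(-0.778) = -1.040284
SE = √(1/(n1−3) + 1/(n2−3)) = √(1/122 + 1/21) = √(0.0081967 + 0.0476190) = √0.0558157 = 0.236253
z = (z1 − z2)/SE = (-0.507506 − (-1.040284)) / 0.236253 = 0.532778 / 0.236253 = 2.255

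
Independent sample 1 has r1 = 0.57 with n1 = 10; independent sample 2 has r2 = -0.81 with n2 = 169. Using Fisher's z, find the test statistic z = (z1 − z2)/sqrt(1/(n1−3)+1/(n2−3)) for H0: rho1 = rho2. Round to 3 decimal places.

4.599

Fisher z-transforms: z1 = atanh(0.57) = 0.647523, z2 = atanh(-0.81) = -1.127029; difference d = 1.774552
Var(d) = 1/7 + 1/166 = 0.1428571 + 0.0060241 = 0.1488812
z = d/√Var(d) = 1.774552 / √0.1488812 = 1.774552 / 0.385851 = 4.599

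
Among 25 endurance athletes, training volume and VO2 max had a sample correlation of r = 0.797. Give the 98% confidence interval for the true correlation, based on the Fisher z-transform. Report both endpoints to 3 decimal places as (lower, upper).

z_r = atanh(0.797) = 1.090334;  SE = 1/√(n−3) = 1/√22 = 0.213201
z-limits: 1.090334 ± 2.326·0.213201 = 1.090334 ± 0.495906 = [0.594428, 1.586240]
ρ-limits: (tanh 0.594428, tanh 1.586240) = (0.533, 0.920)

(0.533, 0.920)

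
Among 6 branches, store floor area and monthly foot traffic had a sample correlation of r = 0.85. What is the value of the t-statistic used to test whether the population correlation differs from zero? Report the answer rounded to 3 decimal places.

t = r·√(n−2) / √(1−r²) with r = 0.85, n = 6
  = 0.85·√4 / √(1 − 0.7225)
  = 0.85·2.000000 / 0.526783
  = 1.700000 / 0.526783 = 3.227

3.227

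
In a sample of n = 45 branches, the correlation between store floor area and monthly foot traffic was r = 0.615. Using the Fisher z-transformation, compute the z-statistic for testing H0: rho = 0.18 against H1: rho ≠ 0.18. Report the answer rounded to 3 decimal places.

3.467

z_r = atanh(0.615) = 0.716923,  z_0 = atanh(0.18) = 0.181983
SE = 1/√(n−3) = 1/√42 = 0.154303
z = (z_r − z_0)/SE = (0.716923 − 0.181983) / 0.154303 = 0.534940 / 0.154303 = 3.467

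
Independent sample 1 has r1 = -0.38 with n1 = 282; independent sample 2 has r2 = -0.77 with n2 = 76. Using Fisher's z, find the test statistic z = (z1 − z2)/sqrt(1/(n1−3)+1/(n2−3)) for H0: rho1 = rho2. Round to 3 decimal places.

4.718

Fisher z-transforms: z1 = atanh(-0.38) = -0.400060, z2 = atanh(-0.77) = -1.020328; difference d = 0.620268
Var(d) = 1/279 + 1/73 = 0.0035842 + 0.0136986 = 0.0172828
z = d/√Var(d) = 0.620268 / √0.0172828 = 0.620268 / 0.131464 = 4.718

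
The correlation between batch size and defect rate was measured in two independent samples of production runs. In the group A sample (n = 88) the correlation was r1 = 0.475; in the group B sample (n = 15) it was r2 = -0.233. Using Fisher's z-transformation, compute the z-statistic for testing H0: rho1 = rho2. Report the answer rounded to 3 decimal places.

2.445

Fisher z-transforms: z1 = atanh(0.475) = 0.516508, z2 = atanh(-0.233) = -0.237359; difference d = 0.753867
Var(d) = 1/85 + 1/12 = 0.0117647 + 0.0833333 = 0.0950980
z = d/√Var(d) = 0.753867 / √0.0950980 = 0.753867 / 0.308380 = 2.445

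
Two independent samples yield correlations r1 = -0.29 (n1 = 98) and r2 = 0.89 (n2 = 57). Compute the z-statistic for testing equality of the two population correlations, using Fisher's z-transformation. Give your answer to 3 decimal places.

-10.095

Fisher z-transforms: z1 = atanh(-0.29) = -0.298566, z2 = atanh(0.89) = 1.421926; difference d = -1.720492
Var(d) = 1/95 + 1/54 = 0.0105263 + 0.0185185 = 0.0290448
z = d/√Var(d) = -1.720492 / √0.0290448 = -1.720492 / 0.170425 = -10.095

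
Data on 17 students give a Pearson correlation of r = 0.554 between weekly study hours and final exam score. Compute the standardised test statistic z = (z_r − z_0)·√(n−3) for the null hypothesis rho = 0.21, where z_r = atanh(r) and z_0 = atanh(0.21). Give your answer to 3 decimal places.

1.538

Fisher z: atanh(0.554) = 0.624134, atanh(0.21) = 0.213171
z = (z_r − z_0)·√(n−3) = (0.624134 − 0.213171)·√14 = 0.410963 · 3.741657 = 1.538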